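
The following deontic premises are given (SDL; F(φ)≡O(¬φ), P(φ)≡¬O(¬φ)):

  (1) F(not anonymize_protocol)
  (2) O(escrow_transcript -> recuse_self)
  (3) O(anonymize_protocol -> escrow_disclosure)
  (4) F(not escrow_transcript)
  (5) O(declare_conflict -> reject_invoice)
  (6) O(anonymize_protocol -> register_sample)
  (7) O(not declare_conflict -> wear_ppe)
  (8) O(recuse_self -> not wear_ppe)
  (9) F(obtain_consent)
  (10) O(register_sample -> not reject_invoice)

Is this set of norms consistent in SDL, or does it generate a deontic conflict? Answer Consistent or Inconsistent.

Premise 4, F(not escrow_transcript), is equivalent to O(escrow_transcript).
With premise 2, O(escrow_transcript -> recuse_self), the K-axiom yields O(recuse_self).
From O(recuse_self) and premise 8, O(recuse_self -> not wear_ppe), we obtain O(not wear_ppe).
Premise 7 is O(not declare_conflict -> wear_ppe); contrapositively O(not wear_ppe -> declare_conflict). Since O(not wear_ppe) holds, K gives O(declare_conflict).
Premise 5 is O(declare_conflict -> reject_invoice); since O(declare_conflict), deontic closure gives O(reject_invoice).
Premise 10, O(register_sample -> not reject_invoice), contraposes to O(reject_invoice -> not register_sample); with O(reject_invoice) we get O(not register_sample).
Premise 6, O(anonymize_protocol -> register_sample), contraposes to O(not register_sample -> not anonymize_protocol); with O(not register_sample) we get O(not anonymize_protocol).
Yet premise 1 is F(not anonymize_protocol), i.e. O(anonymize_protocol).
We now have both O(not anonymize_protocol) and O(anonymize_protocol) — anonymize_protocol is simultaneously obligatory and forbidden, violating the D-axiom.

Inconsistent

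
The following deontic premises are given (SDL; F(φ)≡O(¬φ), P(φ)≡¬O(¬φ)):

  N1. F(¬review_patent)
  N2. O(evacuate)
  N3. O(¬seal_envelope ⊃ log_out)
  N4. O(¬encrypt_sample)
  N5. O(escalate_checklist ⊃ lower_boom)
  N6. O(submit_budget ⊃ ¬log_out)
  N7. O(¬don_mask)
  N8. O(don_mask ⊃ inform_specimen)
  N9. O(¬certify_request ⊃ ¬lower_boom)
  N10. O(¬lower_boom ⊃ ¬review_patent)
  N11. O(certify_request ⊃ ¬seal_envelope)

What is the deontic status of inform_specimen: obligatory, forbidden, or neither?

Neither

Premise 8 is O(don_mask ⊃ inform_specimen), but O(don_mask) is not derivable from the premises, so it does not yield O(inform_specimen).
No premise or chain of K-axiom applications forces O(inform_specimen), and none forces O(¬inform_specimen). So inform_specimen is neither obligatory nor forbidden under these norms.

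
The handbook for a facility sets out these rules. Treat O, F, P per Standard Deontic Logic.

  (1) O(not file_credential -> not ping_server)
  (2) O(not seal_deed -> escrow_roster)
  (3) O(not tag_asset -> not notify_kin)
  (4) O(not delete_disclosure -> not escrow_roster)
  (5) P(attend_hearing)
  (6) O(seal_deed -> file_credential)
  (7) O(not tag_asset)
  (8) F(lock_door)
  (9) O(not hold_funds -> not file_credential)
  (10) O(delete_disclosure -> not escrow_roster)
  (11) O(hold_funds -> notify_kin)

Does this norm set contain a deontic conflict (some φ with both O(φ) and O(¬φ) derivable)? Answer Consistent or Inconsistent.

Inconsistent

Premises 10 and 4 are O(delete_disclosure -> not escrow_roster) and O(not delete_disclosure -> not escrow_roster); every ideal world satisfies delete_disclosure or not delete_disclosure, so in either case not escrow_roster holds — hence O(not escrow_roster).
Premise 2 is O(not seal_deed -> escrow_roster); contrapositively O(not escrow_roster -> seal_deed). Since O(not escrow_roster) holds, K gives O(seal_deed).
From O(seal_deed) and premise 6, O(seal_deed -> file_credential), we obtain O(file_credential).
The contrapositive of premise 9 (O(not hold_funds -> not file_credential)) is O(file_credential -> hold_funds), and O(file_credential) is already established, so O(hold_funds).
Premise 11 is O(hold_funds -> notify_kin); since O(hold_funds), deontic closure gives O(notify_kin).
Premise 3 is O(not tag_asset -> not notify_kin); contrapositively O(notify_kin -> tag_asset). Since O(notify_kin) holds, K gives O(tag_asset).
But premise 7 directly asserts O(not tag_asset).
We now have both O(tag_asset) and O(not tag_asset) — tag_asset is simultaneously obligatory and forbidden, violating the D-axiom.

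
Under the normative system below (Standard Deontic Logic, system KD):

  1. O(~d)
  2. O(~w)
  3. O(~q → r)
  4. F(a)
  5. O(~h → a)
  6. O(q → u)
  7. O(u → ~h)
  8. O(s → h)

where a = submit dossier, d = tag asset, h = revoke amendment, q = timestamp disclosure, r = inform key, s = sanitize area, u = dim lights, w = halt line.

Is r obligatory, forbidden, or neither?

Obligatory

F(a) at premise 4 means O(~a).
The contrapositive of premise 5 (O(~h → a)) is O(~a → h), and O(~a) is already established, so O(h).
Premise 7 is O(u → ~h); contrapositively O(h → ~u). Since O(h) holds, K gives O(~u).
The contrapositive of premise 6 (O(q → u)) is O(~u → ~q), and O(~u) is already established, so O(~q).
With premise 3, O(~q → r), the K-axiom yields O(r).
Premises 1, 2, 8 do not contribute to this derivation.
Hence r is obligatory.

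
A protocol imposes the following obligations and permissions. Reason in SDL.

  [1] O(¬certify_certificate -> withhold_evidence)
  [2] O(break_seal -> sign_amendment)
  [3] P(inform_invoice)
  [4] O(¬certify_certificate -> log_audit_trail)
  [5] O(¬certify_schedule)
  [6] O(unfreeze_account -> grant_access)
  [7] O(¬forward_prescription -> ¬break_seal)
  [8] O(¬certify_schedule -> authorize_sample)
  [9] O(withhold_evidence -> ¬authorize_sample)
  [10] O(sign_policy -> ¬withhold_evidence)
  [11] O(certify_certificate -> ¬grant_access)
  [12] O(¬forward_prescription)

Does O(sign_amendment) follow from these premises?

No

Premise 2 is O(break_seal -> sign_amendment), but O(break_seal) is not derivable from the premises, so it does not yield O(sign_amendment).
No other premise forces O(sign_amendment). An ideal world satisfying every premise can still have sign_amendment false, so O(sign_amendment) is not derivable.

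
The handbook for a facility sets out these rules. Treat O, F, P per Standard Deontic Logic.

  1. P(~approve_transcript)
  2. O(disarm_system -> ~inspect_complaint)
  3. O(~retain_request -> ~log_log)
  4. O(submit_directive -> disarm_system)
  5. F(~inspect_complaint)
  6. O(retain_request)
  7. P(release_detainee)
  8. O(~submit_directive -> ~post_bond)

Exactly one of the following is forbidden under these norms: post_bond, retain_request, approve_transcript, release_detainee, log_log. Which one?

F(~inspect_complaint) at premise 5 means O(inspect_complaint).
Premise 2 is O(disarm_system -> ~inspect_complaint); contrapositively O(inspect_complaint -> ~disarm_system). Since O(inspect_complaint) holds, K gives O(~disarm_system).
Premise 4, O(submit_directive -> disarm_system), contraposes to O(~disarm_system -> ~submit_directive); with O(~disarm_system) we get O(~submit_directive).
Applying K to premise 8 (O(~submit_directive -> ~post_bond)) and O(~submit_directive) yields O(~post_bond).
So O(~post_bond) holds, i.e. post_bond is forbidden. None of the other listed options is forbidden under the premises.

post_bond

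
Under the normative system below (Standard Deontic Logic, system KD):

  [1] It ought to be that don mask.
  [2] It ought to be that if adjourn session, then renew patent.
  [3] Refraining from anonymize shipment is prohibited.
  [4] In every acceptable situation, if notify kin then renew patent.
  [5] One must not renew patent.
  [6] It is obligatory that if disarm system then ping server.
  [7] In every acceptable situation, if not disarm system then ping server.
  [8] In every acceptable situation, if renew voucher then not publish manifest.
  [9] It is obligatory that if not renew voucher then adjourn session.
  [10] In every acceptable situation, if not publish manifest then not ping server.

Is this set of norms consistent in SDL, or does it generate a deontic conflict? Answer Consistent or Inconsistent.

Inconsistent

By case analysis on ¬disarm_system: premise 7 gives O(¬disarm_system → ping_server) and premise 6 gives O(disarm_system → ping_server), so O(ping_server) either way.
Premise 10, O(¬publish_manifest → ¬ping_server), contraposes to O(ping_server → publish_manifest); with O(ping_server) we get O(publish_manifest).
The contrapositive of premise 8 (O(renew_voucher → ¬publish_manifest)) is O(publish_manifest → ¬renew_voucher), and O(publish_manifest) is already established, so O(¬renew_voucher).
Premise 9 is O(¬renew_voucher → adjourn_session); since O(¬renew_voucher), deontic closure gives O(adjourn_session).
With premise 2, O(adjourn_session → renew_patent), the K-axiom yields O(renew_patent).
However, F(renew_patent) at premise 5 amounts to O(¬renew_patent).
We now have both O(renew_patent) and O(¬renew_patent) — renew_patent is simultaneously obligatory and forbidden, violating the D-axiom.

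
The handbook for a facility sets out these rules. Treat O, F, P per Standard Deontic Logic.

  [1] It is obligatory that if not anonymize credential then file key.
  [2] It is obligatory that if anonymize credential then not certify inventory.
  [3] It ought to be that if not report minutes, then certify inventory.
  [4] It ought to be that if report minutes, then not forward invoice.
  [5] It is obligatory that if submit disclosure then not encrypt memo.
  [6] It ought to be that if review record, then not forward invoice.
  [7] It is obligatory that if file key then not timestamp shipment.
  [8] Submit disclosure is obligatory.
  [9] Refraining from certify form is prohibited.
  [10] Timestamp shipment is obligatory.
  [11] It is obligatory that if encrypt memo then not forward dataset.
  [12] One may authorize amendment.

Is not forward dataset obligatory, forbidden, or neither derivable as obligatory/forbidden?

Premise 11 is O(encrypt_memo → ¬forward_dataset), but O(encrypt_memo) is not derivable from the premises, so it does not yield O(¬forward_dataset).
No premise or chain of K-axiom applications forces O(¬forward_dataset), and none forces O(forward_dataset). So ¬forward_dataset is neither obligatory nor forbidden under these norms.

Neither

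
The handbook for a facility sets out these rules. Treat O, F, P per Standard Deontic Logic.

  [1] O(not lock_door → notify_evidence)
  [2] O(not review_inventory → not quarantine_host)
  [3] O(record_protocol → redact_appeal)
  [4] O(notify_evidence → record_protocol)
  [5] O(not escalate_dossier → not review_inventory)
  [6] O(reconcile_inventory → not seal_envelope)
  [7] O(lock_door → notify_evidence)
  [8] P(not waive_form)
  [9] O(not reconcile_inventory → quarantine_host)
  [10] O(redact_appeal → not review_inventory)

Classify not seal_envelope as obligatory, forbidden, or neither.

Premises 1 and 7 are O(not lock_door → notify_evidence) and O(lock_door → notify_evidence); every ideal world satisfies not lock_door or lock_door, so in either case notify_evidence holds — hence O(notify_evidence).
From O(notify_evidence) and premise 4, O(notify_evidence → record_protocol), we obtain O(record_protocol).
Premise 3 is O(record_protocol → redact_appeal); since O(record_protocol), deontic closure gives O(redact_appeal).
From O(redact_appeal) and premise 10, O(redact_appeal → not review_inventory), we obtain O(not review_inventory).
Premise 2 is O(not review_inventory → not quarantine_host); since O(not review_inventory), deontic closure gives O(not quarantine_host).
Premise 9, O(not reconcile_inventory → quarantine_host), contraposes to O(not quarantine_host → reconcile_inventory); with O(not quarantine_host) we get O(reconcile_inventory).
With premise 6, O(reconcile_inventory → not seal_envelope), the K-axiom yields O(not seal_envelope).
Premises 5, 8 do not contribute to this derivation.
Hence not seal_envelope is obligatory.

Obligatory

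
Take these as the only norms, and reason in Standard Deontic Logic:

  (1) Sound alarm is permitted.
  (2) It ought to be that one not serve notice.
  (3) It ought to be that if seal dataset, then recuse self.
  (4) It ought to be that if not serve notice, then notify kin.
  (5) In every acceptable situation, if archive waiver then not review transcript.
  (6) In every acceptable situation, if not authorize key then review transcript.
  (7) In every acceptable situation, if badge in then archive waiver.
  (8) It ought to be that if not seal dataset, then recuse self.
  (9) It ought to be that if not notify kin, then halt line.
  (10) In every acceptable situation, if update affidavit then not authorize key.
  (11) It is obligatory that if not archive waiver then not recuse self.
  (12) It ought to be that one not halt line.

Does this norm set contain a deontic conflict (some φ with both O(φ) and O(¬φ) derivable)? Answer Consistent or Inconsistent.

Consistent

Premise 9 is O(¬notify_kin → halt_line), but O(¬notify_kin) is not derivable from the premises, so it does not yield O(halt_line).
So O(halt_line) is not derivable, and the apparent clash with O(¬halt_line) does not arise.
A world satisfying every obligation exists (e.g. archive_waiver=true, authorize_key=true, badge_in=false, halt_line=false, notify_kin=true, recuse_self=true, review_transcript=false, seal_dataset=false, serve_notice=false, sound_alarm=false, update_affidavit=false); no atom is both obligatory and forbidden, so the set is consistent.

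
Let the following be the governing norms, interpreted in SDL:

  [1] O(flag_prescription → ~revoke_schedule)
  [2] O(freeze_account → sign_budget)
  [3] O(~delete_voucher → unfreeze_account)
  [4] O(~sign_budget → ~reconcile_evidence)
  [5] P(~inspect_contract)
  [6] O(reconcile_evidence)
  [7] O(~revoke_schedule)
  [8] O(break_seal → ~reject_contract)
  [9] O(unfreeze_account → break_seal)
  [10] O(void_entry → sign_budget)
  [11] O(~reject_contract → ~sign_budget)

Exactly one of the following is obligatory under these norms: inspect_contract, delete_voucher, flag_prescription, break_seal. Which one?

delete_voucher

From premise 6 we have O(reconcile_evidence).
Premise 4, O(~sign_budget → ~reconcile_evidence), contraposes to O(reconcile_evidence → sign_budget); with O(reconcile_evidence) we get O(sign_budget).
The contrapositive of premise 11 (O(~reject_contract → ~sign_budget)) is O(sign_budget → reject_contract), and O(sign_budget) is already established, so O(reject_contract).
The contrapositive of premise 8 (O(break_seal → ~reject_contract)) is O(reject_contract → ~break_seal), and O(reject_contract) is already established, so O(~break_seal).
Premise 9 is O(unfreeze_account → break_seal); contrapositively O(~break_seal → ~unfreeze_account). Since O(~break_seal) holds, K gives O(~unfreeze_account).
Premise 3, O(~delete_voucher → unfreeze_account), contraposes to O(~unfreeze_account → delete_voucher); with O(~unfreeze_account) we get O(delete_voucher).
So O(delete_voucher) holds — delete_voucher is obligatory. None of the other listed options is made obligatory by any chain of premises.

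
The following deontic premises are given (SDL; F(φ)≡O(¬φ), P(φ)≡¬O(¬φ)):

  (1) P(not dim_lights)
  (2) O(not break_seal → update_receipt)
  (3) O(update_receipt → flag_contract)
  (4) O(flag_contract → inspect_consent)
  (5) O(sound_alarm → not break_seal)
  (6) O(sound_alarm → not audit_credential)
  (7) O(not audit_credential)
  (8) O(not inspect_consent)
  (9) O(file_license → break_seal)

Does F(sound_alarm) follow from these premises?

Yes

From premise 8 we have O(not inspect_consent).
Premise 4 is O(flag_contract → inspect_consent); contrapositively O(not inspect_consent → not flag_contract). Since O(not inspect_consent) holds, K gives O(not flag_contract).
The contrapositive of premise 3 (O(update_receipt → flag_contract)) is O(not flag_contract → not update_receipt), and O(not flag_contract) is already established, so O(not update_receipt).
The contrapositive of premise 2 (O(not break_seal → update_receipt)) is O(not update_receipt → break_seal), and O(not update_receipt) is already established, so O(break_seal).
Premise 5, O(sound_alarm → not break_seal), contraposes to O(break_seal → not sound_alarm); with O(break_seal) we get O(not sound_alarm).
Premises 1, 6, 7, 9 do not contribute to this derivation.
So O(not sound_alarm) holds, i.e. F(sound_alarm). The claim follows.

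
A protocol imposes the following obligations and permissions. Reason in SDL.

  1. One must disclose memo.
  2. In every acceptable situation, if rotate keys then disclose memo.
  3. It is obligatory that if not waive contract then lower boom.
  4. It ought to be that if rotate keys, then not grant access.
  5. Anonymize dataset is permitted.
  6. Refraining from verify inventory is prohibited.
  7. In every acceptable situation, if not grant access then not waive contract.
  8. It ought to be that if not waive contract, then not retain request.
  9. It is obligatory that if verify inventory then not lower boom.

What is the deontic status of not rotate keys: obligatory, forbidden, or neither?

Premise 6, F(¬verify_inventory), is equivalent to O(verify_inventory).
Applying K to premise 9 (O(verify_inventory → ¬lower_boom)) and O(verify_inventory) yields O(¬lower_boom).
Premise 3 is O(¬waive_contract → lower_boom); contrapositively O(¬lower_boom → waive_contract). Since O(¬lower_boom) holds, K gives O(waive_contract).
The contrapositive of premise 7 (O(¬grant_access → ¬waive_contract)) is O(waive_contract → grant_access), and O(waive_contract) is already established, so O(grant_access).
Premise 4 is O(rotate_keys → ¬grant_access); contrapositively O(grant_access → ¬rotate_keys). Since O(grant_access) holds, K gives O(¬rotate_keys).
Premises 1, 2, 5, 8 do not contribute to this derivation.
Hence ¬rotate_keys is obligatory.

Obligatory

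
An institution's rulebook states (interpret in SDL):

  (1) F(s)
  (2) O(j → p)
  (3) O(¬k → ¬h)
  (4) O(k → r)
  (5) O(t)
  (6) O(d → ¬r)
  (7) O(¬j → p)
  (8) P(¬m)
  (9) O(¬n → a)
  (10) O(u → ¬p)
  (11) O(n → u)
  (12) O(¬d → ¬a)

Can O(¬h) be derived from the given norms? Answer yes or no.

Yes

Premises 7 and 2 are O(¬j → p) and O(j → p); every ideal world satisfies ¬j or j, so in either case p holds — hence O(p).
The contrapositive of premise 10 (O(u → ¬p)) is O(p → ¬u), and O(p) is already established, so O(¬u).
Premise 11 is O(n → u); contrapositively O(¬u → ¬n). Since O(¬u) holds, K gives O(¬n).
Applying K to premise 9 (O(¬n → a)) and O(¬n) yields O(a).
The contrapositive of premise 12 (O(¬d → ¬a)) is O(a → d), and O(a) is already established, so O(d).
With premise 6, O(d → ¬r), the K-axiom yields O(¬r).
Premise 4 is O(k → r); contrapositively O(¬r → ¬k). Since O(¬r) holds, K gives O(¬k).
With premise 3, O(¬k → ¬h), the K-axiom yields O(¬h).
Premises 1, 5, 8 do not contribute to this derivation.
So O(¬h) follows.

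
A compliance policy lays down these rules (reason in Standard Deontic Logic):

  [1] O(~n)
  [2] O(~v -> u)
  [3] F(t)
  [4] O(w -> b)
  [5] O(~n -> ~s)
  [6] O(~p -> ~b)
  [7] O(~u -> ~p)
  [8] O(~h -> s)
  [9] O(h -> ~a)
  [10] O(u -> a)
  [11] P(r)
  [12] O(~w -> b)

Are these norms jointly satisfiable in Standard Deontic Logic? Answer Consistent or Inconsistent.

Inconsistent

Premises 12 and 4 are O(~w -> b) and O(w -> b); every ideal world satisfies ~w or w, so in either case b holds — hence O(b).
Premise 6, O(~p -> ~b), contraposes to O(b -> p); with O(b) we get O(p).
Premise 7 is O(~u -> ~p); contrapositively O(p -> u). Since O(p) holds, K gives O(u).
Premise 10 is O(u -> a); since O(u), deontic closure gives O(a).
The contrapositive of premise 9 (O(h -> ~a)) is O(a -> ~h), and O(a) is already established, so O(~h).
Applying K to premise 8 (O(~h -> s)) and O(~h) yields O(s).
The contrapositive of premise 5 (O(~n -> ~s)) is O(s -> n), and O(s) is already established, so O(n).
But premise 1 directly asserts O(~n).
We now have both O(n) and O(~n) — n is simultaneously obligatory and forbidden, violating the D-axiom.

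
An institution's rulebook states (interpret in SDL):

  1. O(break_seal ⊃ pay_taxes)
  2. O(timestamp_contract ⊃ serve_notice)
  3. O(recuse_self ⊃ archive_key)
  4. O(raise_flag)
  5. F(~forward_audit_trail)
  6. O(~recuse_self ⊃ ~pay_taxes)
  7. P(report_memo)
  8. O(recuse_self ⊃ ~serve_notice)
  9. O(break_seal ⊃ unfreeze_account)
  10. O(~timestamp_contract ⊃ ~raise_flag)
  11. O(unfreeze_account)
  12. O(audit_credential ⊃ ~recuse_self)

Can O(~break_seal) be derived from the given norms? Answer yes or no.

Premise 4 states O(raise_flag) outright.
The contrapositive of premise 10 (O(~timestamp_contract ⊃ ~raise_flag)) is O(raise_flag ⊃ timestamp_contract), and O(raise_flag) is already established, so O(timestamp_contract).
Premise 2 is O(timestamp_contract ⊃ serve_notice); since O(timestamp_contract), deontic closure gives O(serve_notice).
Premise 8, O(recuse_self ⊃ ~serve_notice), contraposes to O(serve_notice ⊃ ~recuse_self); with O(serve_notice) we get O(~recuse_self).
From O(~recuse_self) and premise 6, O(~recuse_self ⊃ ~pay_taxes), we obtain O(~pay_taxes).
The contrapositive of premise 1 (O(break_seal ⊃ pay_taxes)) is O(~pay_taxes ⊃ ~break_seal), and O(~pay_taxes) is already established, so O(~break_seal).
Premises 3, 5, 7, 9, 11, 12 do not contribute to this derivation.
So O(~break_seal) follows.

Yes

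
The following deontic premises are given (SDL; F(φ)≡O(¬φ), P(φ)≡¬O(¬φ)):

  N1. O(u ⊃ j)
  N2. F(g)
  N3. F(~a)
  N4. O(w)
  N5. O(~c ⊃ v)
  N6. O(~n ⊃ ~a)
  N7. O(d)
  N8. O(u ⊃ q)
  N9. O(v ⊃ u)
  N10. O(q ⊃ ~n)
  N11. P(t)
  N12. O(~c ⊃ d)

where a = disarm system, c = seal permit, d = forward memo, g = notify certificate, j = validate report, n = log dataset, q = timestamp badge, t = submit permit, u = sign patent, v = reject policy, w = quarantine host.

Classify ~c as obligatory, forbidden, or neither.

Forbidden

F(~a) at premise 3 means O(a).
Premise 6, O(~n ⊃ ~a), contraposes to O(a ⊃ n); with O(a) we get O(n).
Premise 10 is O(q ⊃ ~n); contrapositively O(n ⊃ ~q). Since O(n) holds, K gives O(~q).
Premise 8 is O(u ⊃ q); contrapositively O(~q ⊃ ~u). Since O(~q) holds, K gives O(~u).
Premise 9, O(v ⊃ u), contraposes to O(~u ⊃ ~v); with O(~u) we get O(~v).
The contrapositive of premise 5 (O(~c ⊃ v)) is O(~v ⊃ c), and O(~v) is already established, so O(c).
Premises 1, 2, 4, 7, 11, 12 do not contribute to this derivation.
Thus O(c), which is F(~c): ~c is forbidden.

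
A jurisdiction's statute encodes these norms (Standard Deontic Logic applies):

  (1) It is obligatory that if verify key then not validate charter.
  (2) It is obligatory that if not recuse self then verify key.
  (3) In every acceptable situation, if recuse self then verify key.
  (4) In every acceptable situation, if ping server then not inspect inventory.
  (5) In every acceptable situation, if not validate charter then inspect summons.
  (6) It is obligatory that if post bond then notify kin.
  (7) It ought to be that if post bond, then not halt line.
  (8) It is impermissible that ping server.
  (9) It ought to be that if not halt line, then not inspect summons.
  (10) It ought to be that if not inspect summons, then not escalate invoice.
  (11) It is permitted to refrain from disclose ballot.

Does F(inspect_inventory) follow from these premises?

No

Premise 4 is O(ping_server → ¬inspect_inventory), but O(ping_server) is not derivable from the premises, so it does not yield O(¬inspect_inventory).
No other premise forces O(¬inspect_inventory). An ideal world satisfying every premise can still have inspect_inventory true, so F(inspect_inventory) is not derivable.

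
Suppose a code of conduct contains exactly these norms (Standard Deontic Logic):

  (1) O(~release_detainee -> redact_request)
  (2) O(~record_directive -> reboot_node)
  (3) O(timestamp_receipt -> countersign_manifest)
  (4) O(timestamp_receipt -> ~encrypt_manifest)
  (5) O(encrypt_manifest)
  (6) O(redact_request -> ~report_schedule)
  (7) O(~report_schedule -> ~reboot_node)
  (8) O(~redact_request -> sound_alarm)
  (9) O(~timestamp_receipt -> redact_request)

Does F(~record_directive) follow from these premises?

From premise 5 we have O(encrypt_manifest).
Premise 4 is O(timestamp_receipt -> ~encrypt_manifest); contrapositively O(encrypt_manifest -> ~timestamp_receipt). Since O(encrypt_manifest) holds, K gives O(~timestamp_receipt).
Premise 9 is O(~timestamp_receipt -> redact_request); since O(~timestamp_receipt), deontic closure gives O(redact_request).
Applying K to premise 6 (O(redact_request -> ~report_schedule)) and O(redact_request) yields O(~report_schedule).
Premise 7 is O(~report_schedule -> ~reboot_node); since O(~report_schedule), deontic closure gives O(~reboot_node).
Premise 2 is O(~record_directive -> reboot_node); contrapositively O(~reboot_node -> record_directive). Since O(~reboot_node) holds, K gives O(record_directive).
Premises 1, 3, 8 do not contribute to this derivation.
So O(record_directive) holds, i.e. F(~record_directive). The claim follows.

Yes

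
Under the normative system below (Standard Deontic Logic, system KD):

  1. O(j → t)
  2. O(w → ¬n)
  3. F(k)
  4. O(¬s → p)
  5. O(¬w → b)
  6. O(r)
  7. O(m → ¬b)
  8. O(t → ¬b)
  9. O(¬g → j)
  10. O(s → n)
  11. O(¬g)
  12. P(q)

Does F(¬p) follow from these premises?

Premise 11 gives O(¬g).
Applying K to premise 9 (O(¬g → j)) and O(¬g) yields O(j).
Premise 1 is O(j → t); since O(j), deontic closure gives O(t).
With premise 8, O(t → ¬b), the K-axiom yields O(¬b).
Premise 5 is O(¬w → b); contrapositively O(¬b → w). Since O(¬b) holds, K gives O(w).
Applying K to premise 2 (O(w → ¬n)) and O(w) yields O(¬n).
Premise 10, O(s → n), contraposes to O(¬n → ¬s); with O(¬n) we get O(¬s).
From O(¬s) and premise 4, O(¬s → p), we obtain O(p).
Premises 3, 6, 7, 12 do not contribute to this derivation.
So O(p) holds, i.e. F(¬p). The claim follows.

Yes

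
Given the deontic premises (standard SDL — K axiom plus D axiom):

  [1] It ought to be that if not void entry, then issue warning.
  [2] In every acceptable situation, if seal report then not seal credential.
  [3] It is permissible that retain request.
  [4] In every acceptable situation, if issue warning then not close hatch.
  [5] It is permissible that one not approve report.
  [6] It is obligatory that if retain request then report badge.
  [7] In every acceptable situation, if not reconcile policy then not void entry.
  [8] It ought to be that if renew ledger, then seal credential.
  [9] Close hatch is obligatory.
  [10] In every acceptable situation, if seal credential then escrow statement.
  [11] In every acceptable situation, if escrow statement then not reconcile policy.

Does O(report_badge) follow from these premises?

No

Premise 6 is O(retain_request → report_badge), but O(retain_request) is not derivable from the premises (the permission P(retain_request) asserts only ¬O(¬retain_request), not O(retain_request)), so it does not yield O(report_badge).
No other premise forces O(report_badge). An ideal world satisfying every premise can still have report_badge false, so O(report_badge) is not derivable.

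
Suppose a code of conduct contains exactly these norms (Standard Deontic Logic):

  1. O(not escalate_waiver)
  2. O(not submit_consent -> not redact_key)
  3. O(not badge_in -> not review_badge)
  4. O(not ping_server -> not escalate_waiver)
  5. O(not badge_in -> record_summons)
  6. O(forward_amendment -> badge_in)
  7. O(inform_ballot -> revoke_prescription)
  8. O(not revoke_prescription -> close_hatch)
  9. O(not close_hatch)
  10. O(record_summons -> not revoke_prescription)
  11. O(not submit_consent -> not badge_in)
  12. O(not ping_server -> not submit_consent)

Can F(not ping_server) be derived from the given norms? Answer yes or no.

Premise 9 states O(not close_hatch) outright.
The contrapositive of premise 8 (O(not revoke_prescription -> close_hatch)) is O(not close_hatch -> revoke_prescription), and O(not close_hatch) is already established, so O(revoke_prescription).
Premise 10, O(record_summons -> not revoke_prescription), contraposes to O(revoke_prescription -> not record_summons); with O(revoke_prescription) we get O(not record_summons).
The contrapositive of premise 5 (O(not badge_in -> record_summons)) is O(not record_summons -> badge_in), and O(not record_summons) is already established, so O(badge_in).
Premise 11, O(not submit_consent -> not badge_in), contraposes to O(badge_in -> submit_consent); with O(badge_in) we get O(submit_consent).
The contrapositive of premise 12 (O(not ping_server -> not submit_consent)) is O(submit_consent -> ping_server), and O(submit_consent) is already established, so O(ping_server).
Premises 1, 2, 3, 4, 6, 7 do not contribute to this derivation.
So O(ping_server) holds, i.e. F(not ping_server). The claim follows.

Yes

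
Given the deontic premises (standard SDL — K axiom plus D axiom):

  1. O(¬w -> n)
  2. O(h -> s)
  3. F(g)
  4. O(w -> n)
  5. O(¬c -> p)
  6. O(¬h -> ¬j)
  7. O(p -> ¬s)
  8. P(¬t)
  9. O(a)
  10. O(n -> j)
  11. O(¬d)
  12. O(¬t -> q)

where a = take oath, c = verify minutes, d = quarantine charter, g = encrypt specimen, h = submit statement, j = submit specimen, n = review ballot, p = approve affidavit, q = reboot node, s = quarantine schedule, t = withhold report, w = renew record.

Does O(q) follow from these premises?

No

Premise 12 is O(¬t -> q), but O(¬t) is not derivable from the premises (the permission P(¬t) asserts only ¬O(t), not O(¬t)), so it does not yield O(q).
No other premise forces O(q). An ideal world satisfying every premise can still have q false, so O(q) is not derivable.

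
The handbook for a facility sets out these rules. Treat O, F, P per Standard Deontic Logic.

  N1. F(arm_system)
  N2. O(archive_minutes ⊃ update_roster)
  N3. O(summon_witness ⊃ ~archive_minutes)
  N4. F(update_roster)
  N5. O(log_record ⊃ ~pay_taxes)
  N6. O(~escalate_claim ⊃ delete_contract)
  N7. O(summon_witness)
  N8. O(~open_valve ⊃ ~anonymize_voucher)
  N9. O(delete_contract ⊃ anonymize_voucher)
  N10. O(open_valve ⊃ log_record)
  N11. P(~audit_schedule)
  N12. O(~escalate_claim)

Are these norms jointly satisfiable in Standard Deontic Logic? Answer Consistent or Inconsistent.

Consistent

Premise 2 is O(archive_minutes ⊃ update_roster), but O(archive_minutes) is not derivable from the premises, so it does not yield O(update_roster).
So O(update_roster) is not derivable, and the apparent clash with O(~update_roster) does not arise.
A world satisfying every obligation exists (e.g. anonymize_voucher=true, archive_minutes=false, arm_system=false, audit_schedule=false, delete_contract=true, escalate_claim=false, log_record=true, open_valve=true, pay_taxes=false, summon_witness=true, update_roster=false); no atom is both obligatory and forbidden, so the set is consistent.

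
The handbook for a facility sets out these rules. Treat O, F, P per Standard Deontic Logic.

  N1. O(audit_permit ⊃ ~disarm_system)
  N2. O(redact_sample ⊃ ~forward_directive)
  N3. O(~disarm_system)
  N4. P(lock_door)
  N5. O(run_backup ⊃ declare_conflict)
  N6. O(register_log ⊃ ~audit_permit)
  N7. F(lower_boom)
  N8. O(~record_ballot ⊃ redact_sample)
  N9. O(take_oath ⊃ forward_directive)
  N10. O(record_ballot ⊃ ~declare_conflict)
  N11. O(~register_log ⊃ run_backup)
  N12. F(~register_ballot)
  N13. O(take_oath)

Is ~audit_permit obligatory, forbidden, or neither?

Obligatory

Premise 13 gives O(take_oath).
Premise 9 is O(take_oath ⊃ forward_directive); since O(take_oath), deontic closure gives O(forward_directive).
The contrapositive of premise 2 (O(redact_sample ⊃ ~forward_directive)) is O(forward_directive ⊃ ~redact_sample), and O(forward_directive) is already established, so O(~redact_sample).
Premise 8 is O(~record_ballot ⊃ redact_sample); contrapositively O(~redact_sample ⊃ record_ballot). Since O(~redact_sample) holds, K gives O(record_ballot).
With premise 10, O(record_ballot ⊃ ~declare_conflict), the K-axiom yields O(~declare_conflict).
The contrapositive of premise 5 (O(run_backup ⊃ declare_conflict)) is O(~declare_conflict ⊃ ~run_backup), and O(~declare_conflict) is already established, so O(~run_backup).
Premise 11, O(~register_log ⊃ run_backup), contraposes to O(~run_backup ⊃ register_log); with O(~run_backup) we get O(register_log).
From O(register_log) and premise 6, O(register_log ⊃ ~audit_permit), we obtain O(~audit_permit).
Premises 1, 3, 4, 7, 12 do not contribute to this derivation.
Hence ~audit_permit is obligatory.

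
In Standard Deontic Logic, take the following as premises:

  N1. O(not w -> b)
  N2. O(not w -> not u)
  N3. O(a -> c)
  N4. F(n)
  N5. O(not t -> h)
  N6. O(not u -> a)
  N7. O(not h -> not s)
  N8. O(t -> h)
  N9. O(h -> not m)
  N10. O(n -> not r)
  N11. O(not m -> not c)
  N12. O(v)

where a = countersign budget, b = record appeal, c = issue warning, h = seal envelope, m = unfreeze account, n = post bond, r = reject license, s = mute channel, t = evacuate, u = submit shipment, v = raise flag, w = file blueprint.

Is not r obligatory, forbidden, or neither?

Premise 10 is O(n -> not r), but O(n) is not derivable from the premises, so it does not yield O(not r).
No premise or chain of K-axiom applications forces O(not r), and none forces O(r). So not r is neither obligatory nor forbidden under these norms.

Neither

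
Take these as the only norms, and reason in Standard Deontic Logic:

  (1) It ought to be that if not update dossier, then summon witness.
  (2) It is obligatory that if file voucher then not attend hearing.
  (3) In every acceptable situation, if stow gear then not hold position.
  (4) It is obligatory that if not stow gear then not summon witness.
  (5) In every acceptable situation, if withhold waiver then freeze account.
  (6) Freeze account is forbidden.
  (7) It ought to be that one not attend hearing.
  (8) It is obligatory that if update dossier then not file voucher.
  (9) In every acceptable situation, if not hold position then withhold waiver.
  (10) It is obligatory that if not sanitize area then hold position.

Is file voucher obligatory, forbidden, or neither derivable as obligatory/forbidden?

Forbidden

F(freeze_account) at premise 6 means O(¬freeze_account).
The contrapositive of premise 5 (O(withhold_waiver → freeze_account)) is O(¬freeze_account → ¬withhold_waiver), and O(¬freeze_account) is already established, so O(¬withhold_waiver).
Premise 9, O(¬hold_position → withhold_waiver), contraposes to O(¬withhold_waiver → hold_position); with O(¬withhold_waiver) we get O(hold_position).
Premise 3, O(stow_gear → ¬hold_position), contraposes to O(hold_position → ¬stow_gear); with O(hold_position) we get O(¬stow_gear).
Premise 4 is O(¬stow_gear → ¬summon_witness); since O(¬stow_gear), deontic closure gives O(¬summon_witness).
Premise 1, O(¬update_dossier → summon_witness), contraposes to O(¬summon_witness → update_dossier); with O(¬summon_witness) we get O(update_dossier).
Premise 8 is O(update_dossier → ¬file_voucher); since O(update_dossier), deontic closure gives O(¬file_voucher).
Premises 2, 7, 10 do not contribute to this derivation.
Thus O(¬file_voucher), which is F(file_voucher): file_voucher is forbidden.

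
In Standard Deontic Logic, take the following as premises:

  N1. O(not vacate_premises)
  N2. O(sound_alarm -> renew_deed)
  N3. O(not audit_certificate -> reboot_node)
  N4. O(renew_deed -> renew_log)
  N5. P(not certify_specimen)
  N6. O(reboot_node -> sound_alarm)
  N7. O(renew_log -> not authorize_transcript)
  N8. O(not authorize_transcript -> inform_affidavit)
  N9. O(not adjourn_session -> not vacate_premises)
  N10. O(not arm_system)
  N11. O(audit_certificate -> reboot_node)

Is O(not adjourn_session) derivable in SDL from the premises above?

No

Premise 9 is O(not adjourn_session -> not vacate_premises); even if O(not vacate_premises) held, inferring O(not adjourn_session) would be affirming the consequent — invalid.
No other premise forces O(not adjourn_session). An ideal world satisfying every premise can still have not adjourn_session false, so O(not adjourn_session) is not derivable.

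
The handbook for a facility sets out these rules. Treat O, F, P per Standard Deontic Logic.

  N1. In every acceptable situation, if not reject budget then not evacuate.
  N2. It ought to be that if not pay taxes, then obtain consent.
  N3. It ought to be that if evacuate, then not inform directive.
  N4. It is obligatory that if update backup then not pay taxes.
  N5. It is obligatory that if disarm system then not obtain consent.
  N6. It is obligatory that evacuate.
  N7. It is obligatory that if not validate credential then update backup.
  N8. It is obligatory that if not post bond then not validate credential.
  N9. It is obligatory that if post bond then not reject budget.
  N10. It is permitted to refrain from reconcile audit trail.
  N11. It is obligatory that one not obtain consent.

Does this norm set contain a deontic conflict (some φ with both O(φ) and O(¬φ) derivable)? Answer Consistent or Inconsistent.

Premise 11 states O(¬obtain_consent) outright.
Premise 2, O(¬pay_taxes → obtain_consent), contraposes to O(¬obtain_consent → pay_taxes); with O(¬obtain_consent) we get O(pay_taxes).
The contrapositive of premise 4 (O(update_backup → ¬pay_taxes)) is O(pay_taxes → ¬update_backup), and O(pay_taxes) is already established, so O(¬update_backup).
Premise 7, O(¬validate_credential → update_backup), contraposes to O(¬update_backup → validate_credential); with O(¬update_backup) we get O(validate_credential).
Premise 8, O(¬post_bond → ¬validate_credential), contraposes to O(validate_credential → post_bond); with O(validate_credential) we get O(post_bond).
Applying K to premise 9 (O(post_bond → ¬reject_budget)) and O(post_bond) yields O(¬reject_budget).
From O(¬reject_budget) and premise 1, O(¬reject_budget → ¬evacuate), we obtain O(¬evacuate).
Yet premise 6 states O(evacuate).
We now have both O(¬evacuate) and O(evacuate) — evacuate is simultaneously obligatory and forbidden, violating the D-axiom.

Inconsistent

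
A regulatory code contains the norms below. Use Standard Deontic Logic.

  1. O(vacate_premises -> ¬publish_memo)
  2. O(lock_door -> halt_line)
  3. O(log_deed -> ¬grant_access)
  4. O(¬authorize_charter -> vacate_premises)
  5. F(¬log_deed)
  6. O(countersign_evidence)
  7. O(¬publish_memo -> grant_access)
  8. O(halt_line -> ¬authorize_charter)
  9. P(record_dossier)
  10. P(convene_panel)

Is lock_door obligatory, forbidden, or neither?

Premise 5, F(¬log_deed), is equivalent to O(log_deed).
With premise 3, O(log_deed -> ¬grant_access), the K-axiom yields O(¬grant_access).
The contrapositive of premise 7 (O(¬publish_memo -> grant_access)) is O(¬grant_access -> publish_memo), and O(¬grant_access) is already established, so O(publish_memo).
The contrapositive of premise 1 (O(vacate_premises -> ¬publish_memo)) is O(publish_memo -> ¬vacate_premises), and O(publish_memo) is already established, so O(¬vacate_premises).
Premise 4 is O(¬authorize_charter -> vacate_premises); contrapositively O(¬vacate_premises -> authorize_charter). Since O(¬vacate_premises) holds, K gives O(authorize_charter).
Premise 8 is O(halt_line -> ¬authorize_charter); contrapositively O(authorize_charter -> ¬halt_line). Since O(authorize_charter) holds, K gives O(¬halt_line).
Premise 2 is O(lock_door -> halt_line); contrapositively O(¬halt_line -> ¬lock_door). Since O(¬halt_line) holds, K gives O(¬lock_door).
Premises 6, 9, 10 do not contribute to this derivation.
Thus O(¬lock_door), which is F(lock_door): lock_door is forbidden.

Forbidden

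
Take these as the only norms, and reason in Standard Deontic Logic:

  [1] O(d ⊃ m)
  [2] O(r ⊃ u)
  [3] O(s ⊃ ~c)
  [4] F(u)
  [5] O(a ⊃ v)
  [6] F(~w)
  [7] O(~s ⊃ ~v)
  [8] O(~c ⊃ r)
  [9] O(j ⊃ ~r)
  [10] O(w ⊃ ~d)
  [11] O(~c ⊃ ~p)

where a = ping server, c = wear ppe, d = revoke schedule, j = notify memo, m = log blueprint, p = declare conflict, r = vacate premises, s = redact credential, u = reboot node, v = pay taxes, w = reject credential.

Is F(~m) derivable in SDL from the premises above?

Premise 1 is O(d ⊃ m), but O(d) is not derivable from the premises, so it does not yield O(m).
No other premise forces O(m). An ideal world satisfying every premise can still have ~m true, so F(~m) is not derivable.

No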